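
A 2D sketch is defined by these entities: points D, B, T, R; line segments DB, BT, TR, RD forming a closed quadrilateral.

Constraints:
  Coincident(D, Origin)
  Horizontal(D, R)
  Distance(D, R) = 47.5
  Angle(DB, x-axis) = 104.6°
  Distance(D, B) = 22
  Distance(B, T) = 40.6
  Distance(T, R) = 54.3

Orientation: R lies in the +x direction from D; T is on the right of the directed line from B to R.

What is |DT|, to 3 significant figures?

19.5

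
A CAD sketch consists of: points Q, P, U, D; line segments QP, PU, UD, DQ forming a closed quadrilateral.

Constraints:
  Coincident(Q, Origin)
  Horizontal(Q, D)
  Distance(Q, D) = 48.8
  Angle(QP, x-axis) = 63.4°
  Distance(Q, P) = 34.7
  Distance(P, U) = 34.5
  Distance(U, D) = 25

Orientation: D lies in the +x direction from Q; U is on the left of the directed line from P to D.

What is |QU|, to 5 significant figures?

55.455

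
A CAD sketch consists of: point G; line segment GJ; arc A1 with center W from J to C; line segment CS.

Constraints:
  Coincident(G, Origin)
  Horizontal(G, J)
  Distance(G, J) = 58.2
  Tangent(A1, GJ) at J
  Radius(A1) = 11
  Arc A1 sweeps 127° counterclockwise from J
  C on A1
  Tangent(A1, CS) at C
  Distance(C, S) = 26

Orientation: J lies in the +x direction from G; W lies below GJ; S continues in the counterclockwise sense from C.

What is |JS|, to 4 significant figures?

38.99

G is at the origin; GJ is horizontal with |GJ| = 58.2 and J on the +x side, so J = (58.20, 0.000). Since A1 is tangent to GJ there, WJ ⟂ GJ, so W = J + (0, -11) = (58.20, -11.00). On A1, J sits at bearing 90° from W; a 127° counterclockwise sweep puts C at bearing 217°, so C = W + 11.0·(cos 217°, sin 217°) = (49.42, -17.62). Tangency of A1 to CS means the radius WC is perpendicular to CS, so CS runs along (−sin 217°, cos 217°); with |CS| = 26.0, S = (65.06, -38.38). Then |JS| = |S − J| = 38.99.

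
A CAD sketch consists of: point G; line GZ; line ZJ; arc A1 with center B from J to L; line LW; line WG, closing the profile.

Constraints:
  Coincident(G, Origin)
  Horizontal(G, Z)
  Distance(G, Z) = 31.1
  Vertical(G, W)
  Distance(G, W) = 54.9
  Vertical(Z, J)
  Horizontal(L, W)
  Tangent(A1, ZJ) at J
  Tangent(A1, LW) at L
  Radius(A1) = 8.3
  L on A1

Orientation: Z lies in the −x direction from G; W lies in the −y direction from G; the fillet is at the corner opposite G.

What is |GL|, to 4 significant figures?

59.45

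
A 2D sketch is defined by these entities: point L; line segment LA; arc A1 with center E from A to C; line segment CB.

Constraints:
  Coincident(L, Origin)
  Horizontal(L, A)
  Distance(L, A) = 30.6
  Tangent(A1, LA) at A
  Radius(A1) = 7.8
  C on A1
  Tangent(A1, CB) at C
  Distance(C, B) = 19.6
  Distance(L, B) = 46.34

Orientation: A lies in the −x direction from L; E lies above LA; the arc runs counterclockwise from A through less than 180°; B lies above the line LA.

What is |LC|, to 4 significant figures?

27.68

Checks: L = (0.00, 0.00) ✓; |EC| = 7.800 ✓; ∠(EC, CB) = 90.00° ✓; |CB| = 19.60 ✓; |LB| = 46.34 ✓.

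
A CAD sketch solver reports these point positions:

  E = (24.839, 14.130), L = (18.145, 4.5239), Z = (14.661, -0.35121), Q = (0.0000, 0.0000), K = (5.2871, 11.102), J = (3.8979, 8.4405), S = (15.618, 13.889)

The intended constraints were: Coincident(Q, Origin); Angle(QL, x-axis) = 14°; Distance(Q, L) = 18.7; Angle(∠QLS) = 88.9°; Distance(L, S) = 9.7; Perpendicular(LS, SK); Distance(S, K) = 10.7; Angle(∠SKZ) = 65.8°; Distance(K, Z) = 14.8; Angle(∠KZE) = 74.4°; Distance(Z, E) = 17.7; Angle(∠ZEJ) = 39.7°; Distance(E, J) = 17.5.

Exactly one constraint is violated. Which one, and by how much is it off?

Distance(E, J) = 17.5 — off by 4.20.

Q = (0.00, 0.00) ✓; QL at 14.00° ✓; |QL| = 18.70 ✓; ∠QLS = 88.90° ✓; |LS| = 9.700 ✓; ∠(LS, SK) = 90.00° ✓; |SK| = 10.70 ✓; ∠SKZ = 65.80° ✓; |KZ| = 14.80 ✓; ∠KZE = 74.40° ✓; |ZE| = 17.70 ✓; ∠ZEJ = 39.70° ✓; |EJ| = 21.70 ✗.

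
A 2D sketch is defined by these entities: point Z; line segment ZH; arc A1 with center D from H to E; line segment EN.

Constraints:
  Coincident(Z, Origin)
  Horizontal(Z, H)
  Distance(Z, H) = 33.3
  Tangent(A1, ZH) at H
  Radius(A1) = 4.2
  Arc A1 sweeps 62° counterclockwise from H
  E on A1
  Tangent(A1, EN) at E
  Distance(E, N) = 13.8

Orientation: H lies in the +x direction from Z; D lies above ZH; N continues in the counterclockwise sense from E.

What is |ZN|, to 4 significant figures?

45.81

On A1, H sits at bearing -90° from D; a 62° counterclockwise sweep puts E at bearing -28°, so E = D + 4.2·(cos -28°, sin -28°) = (37.01, 2.228). Tangency of A1 to EN means the radius DE is perpendicular to EN, so EN runs along (−sin -28°, cos -28°); with |EN| = 13.8, N = (43.49, 14.41). Then |ZN| = |N − Z| = 45.81.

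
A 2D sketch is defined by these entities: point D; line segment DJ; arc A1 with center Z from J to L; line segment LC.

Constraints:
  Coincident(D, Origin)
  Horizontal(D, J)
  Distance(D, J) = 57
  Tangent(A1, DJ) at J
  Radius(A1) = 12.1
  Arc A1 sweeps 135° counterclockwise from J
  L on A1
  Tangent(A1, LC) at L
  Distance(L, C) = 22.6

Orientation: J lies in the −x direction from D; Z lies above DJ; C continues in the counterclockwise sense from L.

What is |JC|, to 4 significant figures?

37.38

D is at the origin; D and J share the same y with |DJ| = 57.0 and J on the −x side, so J = (-57.00, 0.000). Tangency of A1 to DJ means the radius ZJ is perpendicular to DJ, so Z = J + (0, 12.1) = (-57.00, 12.10). On A1, J sits at bearing -90° from Z; a 135° counterclockwise sweep puts L at bearing 45°, so L = Z + 12.1·(cos 45°, sin 45°) = (-48.44, 20.66). The tangent condition forces ZL to be normal to LC, so LC runs along (−sin 45°, cos 45°); with |LC| = 22.6, C = (-64.42, 36.64). Then |JC| = |C − J| = 37.38.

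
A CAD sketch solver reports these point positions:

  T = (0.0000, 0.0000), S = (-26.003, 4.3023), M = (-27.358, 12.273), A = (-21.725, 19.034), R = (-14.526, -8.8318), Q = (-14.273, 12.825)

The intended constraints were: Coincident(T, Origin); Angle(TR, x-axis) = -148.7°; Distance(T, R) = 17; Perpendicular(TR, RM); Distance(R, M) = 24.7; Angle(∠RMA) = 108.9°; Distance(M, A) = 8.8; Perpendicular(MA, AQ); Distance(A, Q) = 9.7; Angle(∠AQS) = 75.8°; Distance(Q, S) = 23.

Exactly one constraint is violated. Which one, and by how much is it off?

Distance(Q, S) = 23 — off by 8.50.

T = (0.00, 0.00) ✓; TR at -148.7° ✓; |TR| = 17.00 ✓; ∠(TR, RM) = 90.00° ✓; |RM| = 24.70 ✓; ∠RMA = 108.9° ✓; |MA| = 8.800 ✓; ∠(MA, AQ) = 90.00° ✓; |AQ| = 9.700 ✓; ∠AQS = 75.80° ✓; |QS| = 14.50 ✗.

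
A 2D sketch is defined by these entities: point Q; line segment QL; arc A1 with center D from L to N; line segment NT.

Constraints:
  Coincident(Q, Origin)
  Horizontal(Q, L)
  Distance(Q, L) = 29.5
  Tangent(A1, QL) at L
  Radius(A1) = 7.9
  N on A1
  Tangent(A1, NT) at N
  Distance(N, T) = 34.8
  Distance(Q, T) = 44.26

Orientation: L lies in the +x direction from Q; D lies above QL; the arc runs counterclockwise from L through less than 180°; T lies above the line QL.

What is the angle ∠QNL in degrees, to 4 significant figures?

43.22°

Checks: ∠(DL, LQ) = 90.00° ✓; |DN| = 7.900 ✓; ∠(DN, NT) = 90.00° ✓; |NT| = 34.80 ✓; |QT| = 44.26 ✓.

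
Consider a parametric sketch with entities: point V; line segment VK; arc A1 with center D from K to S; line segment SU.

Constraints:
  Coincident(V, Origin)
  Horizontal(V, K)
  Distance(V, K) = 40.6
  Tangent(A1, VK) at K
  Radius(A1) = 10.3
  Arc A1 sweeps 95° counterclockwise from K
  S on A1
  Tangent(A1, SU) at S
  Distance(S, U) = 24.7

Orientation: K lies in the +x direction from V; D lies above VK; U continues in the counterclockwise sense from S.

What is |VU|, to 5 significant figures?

60.451

On A1, K sits at bearing -90° from D; a 95° counterclockwise sweep puts S at bearing 5°, so S = D + 10.3·(cos 5°, sin 5°) = (50.861, 11.198). A1 meets SU tangentially, so DS is at right angles to SU, so SU runs along (−sin 5°, cos 5°); with |SU| = 24.7, U = (48.708, 35.804). Then |VU| = |U − V| = 60.451.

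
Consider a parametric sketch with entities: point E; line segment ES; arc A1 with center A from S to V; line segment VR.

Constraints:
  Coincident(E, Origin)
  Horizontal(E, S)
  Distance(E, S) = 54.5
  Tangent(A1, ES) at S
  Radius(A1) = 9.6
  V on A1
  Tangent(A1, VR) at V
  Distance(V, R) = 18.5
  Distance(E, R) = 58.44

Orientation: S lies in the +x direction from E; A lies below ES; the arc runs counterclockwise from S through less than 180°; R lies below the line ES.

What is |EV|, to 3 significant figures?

46.8

E is at the origin; E and S share the same y with |ES| = 54.5 and S on the +x side, so S = (54.5, 0.00). Tangency of A1 to ES means the radius AS is perpendicular to ES, so A = S + (0, -9.6) = (54.5, -9.60). Since AV ⟂ VR (tangency), |AR| = √(9.6² + 18.5²) = 20.8 regardless of where V sits on A1. So R lies on both circle(E, 58.44) and circle(A, 20.8); the below-ES intersection is R = (50.2, -30.0). V is the foot of the tangent from R: V = (45.2, -12.2).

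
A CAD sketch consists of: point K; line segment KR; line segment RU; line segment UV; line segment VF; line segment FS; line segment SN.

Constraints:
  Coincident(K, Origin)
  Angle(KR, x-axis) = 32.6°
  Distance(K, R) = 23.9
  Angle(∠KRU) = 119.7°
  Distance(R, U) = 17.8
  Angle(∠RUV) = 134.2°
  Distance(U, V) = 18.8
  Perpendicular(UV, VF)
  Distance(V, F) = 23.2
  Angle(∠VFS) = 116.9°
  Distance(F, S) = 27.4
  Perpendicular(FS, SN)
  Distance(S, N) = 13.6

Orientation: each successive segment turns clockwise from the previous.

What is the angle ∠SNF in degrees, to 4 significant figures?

63.60°

∠VFS = 116.9° gives FS at 133.4° from the x-axis; with |FS| = 27.4, S = (0.1633, -0.1044). FS ⟂ SN, so SN runs at 43.40°; with |SN| = 13.6, N = (10.04, 9.240). Then cos ∠SNF = NS·NF / (|NS||NF|), giving 63.60°.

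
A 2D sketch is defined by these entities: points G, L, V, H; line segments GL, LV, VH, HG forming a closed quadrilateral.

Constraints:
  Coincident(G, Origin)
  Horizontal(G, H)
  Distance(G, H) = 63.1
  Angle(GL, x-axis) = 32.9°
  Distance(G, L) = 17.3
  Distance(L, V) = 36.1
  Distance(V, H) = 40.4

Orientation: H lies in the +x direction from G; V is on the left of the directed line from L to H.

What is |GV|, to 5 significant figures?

53.230

G is at the origin; GH is horizontal with |GH| = 63.1 and H in +x, so H = (63.1, 0). GL runs at 32.9° with |GL| = 17.3, so L = (14.525, 9.3969). V is determined by |LV| = 36.1 and |VH| = 40.4 together: it lies at the intersection of circle(L, 36.1) and circle(H, 40.4). With |LH| = 49.475, the foot of the radical line on LH is 21.413 from L and the perpendicular offset is √(36.1² − 21.413²) = 29.063. Taking the left-of-LH solution: V = (41.069, 33.864).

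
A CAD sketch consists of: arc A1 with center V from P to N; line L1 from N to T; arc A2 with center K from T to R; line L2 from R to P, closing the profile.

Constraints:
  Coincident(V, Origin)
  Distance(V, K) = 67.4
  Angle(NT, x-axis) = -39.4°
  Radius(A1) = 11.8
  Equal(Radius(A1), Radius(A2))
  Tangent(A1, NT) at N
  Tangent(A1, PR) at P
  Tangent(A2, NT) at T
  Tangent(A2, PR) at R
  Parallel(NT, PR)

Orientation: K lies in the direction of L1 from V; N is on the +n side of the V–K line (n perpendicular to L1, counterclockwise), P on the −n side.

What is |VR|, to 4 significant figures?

68.43

The slot axis is L1's direction at -39.4°, so u = (cos -39.4°, sin -39.4°) = (0.7727, -0.6347) and n = (−sin -39.4°, cos -39.4°) = (0.6347, 0.7727). V is at the origin and K lies 67.4 along u from V, so K = 67.4·u = (52.08, -42.78). Tangency of A1 to both parallel lines with radius 11.8 puts N and P at V ± 11.8·n: N = (7.490, 9.118), P = (-7.490, -9.118). Equal radii place T and R the same way about K: T = K + 11.8·n = (59.57, -33.66), R = K − 11.8·n = (44.59, -51.90). Then |VR| = |R − V| = 68.43.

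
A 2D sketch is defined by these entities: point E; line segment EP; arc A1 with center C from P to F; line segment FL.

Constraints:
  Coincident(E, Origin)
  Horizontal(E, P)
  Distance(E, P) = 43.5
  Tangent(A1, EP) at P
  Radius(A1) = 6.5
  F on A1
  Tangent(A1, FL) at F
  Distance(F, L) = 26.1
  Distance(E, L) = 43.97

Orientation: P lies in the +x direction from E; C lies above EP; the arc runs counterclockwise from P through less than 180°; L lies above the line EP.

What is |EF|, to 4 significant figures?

49.62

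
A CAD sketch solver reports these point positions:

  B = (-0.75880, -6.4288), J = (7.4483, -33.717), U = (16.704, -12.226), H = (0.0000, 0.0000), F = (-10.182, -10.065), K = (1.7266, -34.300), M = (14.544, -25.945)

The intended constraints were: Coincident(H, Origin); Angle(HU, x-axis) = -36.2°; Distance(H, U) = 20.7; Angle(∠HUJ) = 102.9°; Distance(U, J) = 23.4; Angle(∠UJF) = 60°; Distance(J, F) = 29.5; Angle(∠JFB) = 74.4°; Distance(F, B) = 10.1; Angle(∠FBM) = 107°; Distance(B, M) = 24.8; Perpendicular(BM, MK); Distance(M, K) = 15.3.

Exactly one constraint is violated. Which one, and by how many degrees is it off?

Perpendicular(BM, MK) — off by 5.00°.

H = (0.00, 0.00) ✓; HU at -36.20° ✓; |HU| = 20.70 ✓; ∠HUJ = 102.9° ✓; |UJ| = 23.40 ✓; ∠UJF = 60.00° ✓; |JF| = 29.50 ✓; ∠JFB = 74.40° ✓; |FB| = 10.10 ✓; ∠FBM = 107.0° ✓; |BM| = 24.80 ✓; ∠(BM, MK) = 95.00° ✗; |MK| = 15.30 ✓.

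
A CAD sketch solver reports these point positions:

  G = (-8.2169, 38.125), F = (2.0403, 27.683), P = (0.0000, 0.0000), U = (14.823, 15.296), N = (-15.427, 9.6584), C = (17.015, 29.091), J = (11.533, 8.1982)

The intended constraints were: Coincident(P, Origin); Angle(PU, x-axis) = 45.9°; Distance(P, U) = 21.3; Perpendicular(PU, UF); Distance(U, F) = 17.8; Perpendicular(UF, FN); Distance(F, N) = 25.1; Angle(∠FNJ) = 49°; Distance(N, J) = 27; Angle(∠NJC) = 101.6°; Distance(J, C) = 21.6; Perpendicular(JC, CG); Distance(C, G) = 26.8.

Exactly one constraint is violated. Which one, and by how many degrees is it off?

Perpendicular(JC, CG) — off by 5.00°.

P = (0.00, 0.00) ✓; PU at 45.90° ✓; |PU| = 21.30 ✓; ∠(PU, UF) = 90.00° ✓; |UF| = 17.80 ✓; ∠(UF, FN) = 90.00° ✓; |FN| = 25.10 ✓; ∠FNJ = 49.00° ✓; |NJ| = 27.00 ✓; ∠NJC = 101.6° ✓; |JC| = 21.60 ✓; ∠(JC, CG) = 85.00° ✗; |CG| = 26.80 ✓.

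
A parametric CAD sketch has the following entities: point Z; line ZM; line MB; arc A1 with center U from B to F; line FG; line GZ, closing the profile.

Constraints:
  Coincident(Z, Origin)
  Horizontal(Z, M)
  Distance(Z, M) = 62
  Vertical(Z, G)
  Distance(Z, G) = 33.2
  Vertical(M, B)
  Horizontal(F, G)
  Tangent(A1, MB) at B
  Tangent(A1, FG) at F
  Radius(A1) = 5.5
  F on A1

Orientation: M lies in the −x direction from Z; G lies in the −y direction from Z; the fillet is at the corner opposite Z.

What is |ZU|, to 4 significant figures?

62.92

Z is at the origin; ZM is horizontal with |ZM| = 62.0 and M on the −x side, so M = (-62.00, 0.000). ZG is vertical with |ZG| = 33.2 and G on the −y side, so G = (0.000, -33.20). The virtual corner opposite Z is at (-62.00, -33.20). The tangent condition forces UB to be normal to MB and A1 meets FG tangentially, so UF is at right angles to FG, with radius 5.5, so the center U sits 5.5 in from both sides at U = (-56.50, -27.70). Then |ZU| = |U − Z| = 62.92.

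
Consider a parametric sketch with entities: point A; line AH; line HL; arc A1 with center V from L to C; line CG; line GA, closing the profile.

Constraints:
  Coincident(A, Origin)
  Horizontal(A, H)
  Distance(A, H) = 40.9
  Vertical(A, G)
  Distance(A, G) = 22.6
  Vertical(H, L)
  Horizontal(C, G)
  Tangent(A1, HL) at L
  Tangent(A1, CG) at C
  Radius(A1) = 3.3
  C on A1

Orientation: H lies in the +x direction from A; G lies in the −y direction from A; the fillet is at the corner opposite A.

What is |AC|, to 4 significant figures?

43.87

A is at the origin; AH is horizontal with |AH| = 40.9 and H on the +x side, so H = (40.90, 0.000). A and G share the same x with |AG| = 22.6 and G on the −y side, so G = (0.000, -22.60). The virtual corner opposite A is at (40.90, -22.60). Tangency of A1 to HL means the radius VL is perpendicular to HL and A1 meets CG tangentially, so VC is at right angles to CG, with radius 3.3, so the center V sits 3.3 in from both sides at V = (37.60, -19.30). That places the tangent points at L = (40.90, -19.30) on HL and C = (37.60, -22.60) on CG. Then |AC| = |C − A| = 43.87.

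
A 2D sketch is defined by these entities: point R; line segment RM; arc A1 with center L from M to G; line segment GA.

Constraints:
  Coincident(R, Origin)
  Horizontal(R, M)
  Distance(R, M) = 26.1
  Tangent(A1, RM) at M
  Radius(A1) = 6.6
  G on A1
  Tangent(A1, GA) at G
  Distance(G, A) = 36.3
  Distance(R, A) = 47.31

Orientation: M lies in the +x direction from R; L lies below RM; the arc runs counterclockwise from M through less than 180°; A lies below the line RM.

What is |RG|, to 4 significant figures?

20.61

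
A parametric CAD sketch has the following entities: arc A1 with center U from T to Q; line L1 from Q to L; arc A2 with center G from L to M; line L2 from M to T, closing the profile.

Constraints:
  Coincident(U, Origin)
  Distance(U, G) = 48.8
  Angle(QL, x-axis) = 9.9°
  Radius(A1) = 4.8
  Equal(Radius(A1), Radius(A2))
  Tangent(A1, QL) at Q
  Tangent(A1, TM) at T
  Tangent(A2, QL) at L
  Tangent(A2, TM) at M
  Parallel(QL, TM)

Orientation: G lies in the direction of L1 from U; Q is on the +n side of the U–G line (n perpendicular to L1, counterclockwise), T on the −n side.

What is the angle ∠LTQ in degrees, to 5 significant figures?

78.871°

The slot axis is L1's direction at 9.9°, so u = (cos 9.9°, sin 9.9°) = (0.98511, 0.17193) and n = (−sin 9.9°, cos 9.9°) = (-0.17193, 0.98511). U is at the origin and G lies 48.8 along u from U, so G = 48.8·u = (48.073, 8.3901). Tangency of A1 to both parallel lines with radius 4.8 puts Q and T at U ± 4.8·n: Q = (-0.82526, 4.7285), T = (0.82526, -4.7285). Equal radii place L and M the same way about G: L = G + 4.8·n = (47.248, 13.119), M = G − 4.8·n = (48.899, 3.6616). Then cos ∠LTQ = TL·TQ / (|TL||TQ|), giving 78.871°.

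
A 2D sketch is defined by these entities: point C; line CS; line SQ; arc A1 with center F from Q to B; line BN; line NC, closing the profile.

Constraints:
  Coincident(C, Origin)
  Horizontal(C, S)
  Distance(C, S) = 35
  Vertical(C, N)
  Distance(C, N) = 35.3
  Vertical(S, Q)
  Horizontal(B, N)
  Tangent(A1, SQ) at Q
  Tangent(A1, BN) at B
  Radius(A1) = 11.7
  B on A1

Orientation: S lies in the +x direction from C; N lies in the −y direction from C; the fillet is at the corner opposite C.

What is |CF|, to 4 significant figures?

33.16

C is at the origin; C and S share the same y with |CS| = 35.0 and S on the +x side, so S = (35.00, 0.000). CN is vertical with |CN| = 35.3 and N on the −y side, so N = (0.000, -35.30). The virtual corner opposite C is at (35.00, -35.30). A1 meets SQ tangentially, so FQ is at right angles to SQ and the tangent condition forces FB to be normal to BN, with radius 11.7, so the center F sits 11.7 in from both sides at F = (23.30, -23.60). Then |CF| = |F − C| = 33.16.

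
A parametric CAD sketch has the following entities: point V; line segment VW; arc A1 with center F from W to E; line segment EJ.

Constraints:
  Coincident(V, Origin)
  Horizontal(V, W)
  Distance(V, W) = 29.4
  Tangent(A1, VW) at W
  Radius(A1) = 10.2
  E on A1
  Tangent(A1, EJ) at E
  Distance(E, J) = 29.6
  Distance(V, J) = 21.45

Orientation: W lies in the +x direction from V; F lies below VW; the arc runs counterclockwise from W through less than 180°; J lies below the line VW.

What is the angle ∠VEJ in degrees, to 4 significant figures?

46.06°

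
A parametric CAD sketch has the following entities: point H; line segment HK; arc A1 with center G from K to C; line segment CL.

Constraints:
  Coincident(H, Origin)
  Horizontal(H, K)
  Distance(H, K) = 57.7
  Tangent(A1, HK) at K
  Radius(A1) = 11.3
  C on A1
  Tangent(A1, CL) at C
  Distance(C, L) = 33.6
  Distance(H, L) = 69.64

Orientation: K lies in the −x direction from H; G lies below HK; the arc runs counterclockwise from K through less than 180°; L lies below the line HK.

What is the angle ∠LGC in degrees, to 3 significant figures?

71.4°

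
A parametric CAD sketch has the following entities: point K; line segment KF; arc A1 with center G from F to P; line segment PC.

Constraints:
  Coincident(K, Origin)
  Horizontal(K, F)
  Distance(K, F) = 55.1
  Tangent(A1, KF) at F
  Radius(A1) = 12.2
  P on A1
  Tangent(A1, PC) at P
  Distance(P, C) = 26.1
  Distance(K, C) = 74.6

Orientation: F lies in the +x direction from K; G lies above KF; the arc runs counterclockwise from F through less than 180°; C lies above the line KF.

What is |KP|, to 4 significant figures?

68.62

K is at the origin; K and F share the same y with |KF| = 55.1 and F on the +x side, so F = (55.10, 0.000). A1 meets KF tangentially, so GF is at right angles to KF, so G = F + (0, 12.2) = (55.10, 12.20). Since GP ⟂ PC (tangency), |GC| = √(12.2² + 26.1²) = 28.81 regardless of where P sits on A1. So C lies on both circle(K, 74.6) and circle(G, 28.81); the above-KF intersection is C = (63.04, 39.90). P is the foot of the tangent from C: P = (67.15, 14.12).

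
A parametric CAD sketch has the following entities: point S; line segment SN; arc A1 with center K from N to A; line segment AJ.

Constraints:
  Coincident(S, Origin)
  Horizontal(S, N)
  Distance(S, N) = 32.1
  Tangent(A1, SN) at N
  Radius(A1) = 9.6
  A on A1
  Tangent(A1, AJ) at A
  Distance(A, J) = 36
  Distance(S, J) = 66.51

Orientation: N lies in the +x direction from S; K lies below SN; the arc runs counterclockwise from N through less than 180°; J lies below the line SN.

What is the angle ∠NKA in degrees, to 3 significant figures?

138°

Checks: ∠(KN, NS) = 90.00° ✓; |KN| = 9.600 ✓; |KA| = 9.600 ✓; ∠(KA, AJ) = 90.00° ✓; |AJ| = 36.00 ✓; |SJ| = 66.51 ✓.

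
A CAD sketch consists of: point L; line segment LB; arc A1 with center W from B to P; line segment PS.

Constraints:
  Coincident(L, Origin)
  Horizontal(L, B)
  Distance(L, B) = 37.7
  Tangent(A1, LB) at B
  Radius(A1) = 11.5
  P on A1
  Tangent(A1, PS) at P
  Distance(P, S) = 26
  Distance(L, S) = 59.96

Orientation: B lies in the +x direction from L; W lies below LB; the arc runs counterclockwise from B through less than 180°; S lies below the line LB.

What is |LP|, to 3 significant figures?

34.6

Checks: |WP| = 11.50 ✓; ∠(WP, PS) = 90.00° ✓; |PS| = 26.00 ✓; |LS| = 59.96 ✓.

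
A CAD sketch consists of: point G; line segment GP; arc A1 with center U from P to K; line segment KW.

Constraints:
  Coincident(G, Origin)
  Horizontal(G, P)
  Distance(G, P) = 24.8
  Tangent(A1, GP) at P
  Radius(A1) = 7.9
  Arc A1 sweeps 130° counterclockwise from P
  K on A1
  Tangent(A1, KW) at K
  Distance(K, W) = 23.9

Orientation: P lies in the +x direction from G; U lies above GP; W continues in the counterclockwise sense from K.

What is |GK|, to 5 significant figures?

33.470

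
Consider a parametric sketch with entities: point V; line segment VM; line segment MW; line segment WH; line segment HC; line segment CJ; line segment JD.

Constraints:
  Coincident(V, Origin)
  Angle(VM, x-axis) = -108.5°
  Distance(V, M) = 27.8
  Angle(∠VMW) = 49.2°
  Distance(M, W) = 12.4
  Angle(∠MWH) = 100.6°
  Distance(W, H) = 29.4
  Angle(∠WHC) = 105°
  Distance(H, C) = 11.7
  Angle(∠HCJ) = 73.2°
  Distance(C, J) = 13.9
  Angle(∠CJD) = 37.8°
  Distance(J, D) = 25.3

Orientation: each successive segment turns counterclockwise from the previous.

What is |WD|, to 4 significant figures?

39.21

∠HCJ = 73.2° gives CJ at -76.50° from the x-axis; with |CJ| = 13.9, J = (-11.75, -5.711). ∠CJD = 37.8° gives JD at 65.70° from the x-axis; with |JD| = 25.3, D = (-1.335, 17.35). Then |WD| = |D − W| = 39.21.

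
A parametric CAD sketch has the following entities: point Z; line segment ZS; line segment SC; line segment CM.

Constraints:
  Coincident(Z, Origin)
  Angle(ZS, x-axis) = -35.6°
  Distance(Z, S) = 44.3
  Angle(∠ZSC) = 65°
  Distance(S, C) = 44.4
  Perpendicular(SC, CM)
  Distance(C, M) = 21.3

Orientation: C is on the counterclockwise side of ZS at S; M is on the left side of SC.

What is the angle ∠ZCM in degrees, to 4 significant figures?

32.60°

Z is at the origin; ZS runs at -35.6° with length 44.3, so S = 44.3·(cos -35.6°, sin -35.6°) = (36.02, -25.79). ∠ZSC = 65.0°, so SC runs at -35.6° + (180° − 65.0°) = 79.40° from the x-axis; with |SC| = 44.4, C = S + 44.4·(cos 79.40°, sin 79.40°) = (44.19, 17.85). The perpendicularity gives CM at right angles to SC; with |CM| = 21.3 on the left of SC, M = C + 21.3·(-0.9829, 0.1840) = (23.25, 21.77). Then cos ∠ZCM = CZ·CM / (|CZ||CM|), giving 32.60°.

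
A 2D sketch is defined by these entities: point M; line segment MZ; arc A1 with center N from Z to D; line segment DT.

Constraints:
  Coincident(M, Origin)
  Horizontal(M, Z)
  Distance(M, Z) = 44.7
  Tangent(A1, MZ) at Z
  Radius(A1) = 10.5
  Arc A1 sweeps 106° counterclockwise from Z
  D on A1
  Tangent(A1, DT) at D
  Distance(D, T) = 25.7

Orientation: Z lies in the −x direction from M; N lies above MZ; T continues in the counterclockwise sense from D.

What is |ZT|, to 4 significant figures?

38.22

M is at the origin; M and Z share the same y with |MZ| = 44.7 and Z on the −x side, so Z = (-44.70, 0.000). A1 meets MZ tangentially, so NZ is at right angles to MZ, so N = Z + (0, 10.5) = (-44.70, 10.50). On A1, Z sits at bearing -90° from N; a 106° counterclockwise sweep puts D at bearing 16°, so D = N + 10.5·(cos 16°, sin 16°) = (-34.61, 13.39). Since A1 is tangent to DT there, ND ⟂ DT, so DT runs along (−sin 16°, cos 16°); with |DT| = 25.7, T = (-41.69, 38.10). Then |ZT| = |T − Z| = 38.22.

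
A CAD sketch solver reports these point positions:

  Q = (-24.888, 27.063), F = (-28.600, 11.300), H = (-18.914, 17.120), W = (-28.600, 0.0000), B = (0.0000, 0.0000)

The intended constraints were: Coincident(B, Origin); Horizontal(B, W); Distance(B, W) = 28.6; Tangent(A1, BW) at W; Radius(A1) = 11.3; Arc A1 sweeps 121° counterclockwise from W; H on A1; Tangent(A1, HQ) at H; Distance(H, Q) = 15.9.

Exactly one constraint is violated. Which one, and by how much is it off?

Distance(H, Q) = 15.9 — off by 4.30.

B = (0.00, 0.00) ✓; B.y = 0.00, W.y = 0.00 ✓; |BW| = 28.60 ✓; ∠(FW, WB) = 90.00° ✓; |FW| = 11.30 ✓; bearing(F→H) − bearing(F→W) = 121.0° ✓; |FH| = 11.30 ✓; ∠(FH, HQ) = 90.00° ✓; |HQ| = 11.60 ✗.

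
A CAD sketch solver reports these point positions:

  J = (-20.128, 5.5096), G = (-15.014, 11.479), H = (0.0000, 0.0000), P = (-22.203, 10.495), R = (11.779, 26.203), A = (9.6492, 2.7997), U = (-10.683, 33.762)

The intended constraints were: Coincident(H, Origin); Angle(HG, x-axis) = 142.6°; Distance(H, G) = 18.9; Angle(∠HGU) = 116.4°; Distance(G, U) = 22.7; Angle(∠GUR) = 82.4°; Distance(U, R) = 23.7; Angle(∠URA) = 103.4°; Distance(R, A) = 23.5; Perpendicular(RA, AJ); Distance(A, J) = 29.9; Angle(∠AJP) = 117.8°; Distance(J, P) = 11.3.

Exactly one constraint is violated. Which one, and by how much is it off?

Distance(J, P) = 11.3 — off by 5.90.

H = (0.00, 0.00) ✓; HG at 142.6° ✓; |HG| = 18.90 ✓; ∠HGU = 116.4° ✓; |GU| = 22.70 ✓; ∠GUR = 82.40° ✓; |UR| = 23.70 ✓; ∠URA = 103.4° ✓; |RA| = 23.50 ✓; ∠(RA, AJ) = 90.00° ✓; |AJ| = 29.90 ✓; ∠AJP = 117.8° ✓; |JP| = 5.400 ✗.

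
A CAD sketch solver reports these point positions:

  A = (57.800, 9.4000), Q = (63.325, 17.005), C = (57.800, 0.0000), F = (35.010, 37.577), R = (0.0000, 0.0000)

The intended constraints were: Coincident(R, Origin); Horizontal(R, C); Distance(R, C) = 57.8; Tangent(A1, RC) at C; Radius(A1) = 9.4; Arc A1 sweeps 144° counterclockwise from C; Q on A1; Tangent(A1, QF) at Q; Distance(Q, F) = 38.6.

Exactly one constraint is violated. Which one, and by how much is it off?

Distance(Q, F) = 38.6 — off by 3.60.

R = (0.00, 0.00) ✓; R.y = 0.00, C.y = 0.00 ✓; |RC| = 57.80 ✓; ∠(AC, CR) = 90.00° ✓; |AC| = 9.400 ✓; bearing(A→Q) − bearing(A→C) = 144.0° ✓; |AQ| = 9.400 ✓; ∠(AQ, QF) = 90.00° ✓; |QF| = 35.00 ✗.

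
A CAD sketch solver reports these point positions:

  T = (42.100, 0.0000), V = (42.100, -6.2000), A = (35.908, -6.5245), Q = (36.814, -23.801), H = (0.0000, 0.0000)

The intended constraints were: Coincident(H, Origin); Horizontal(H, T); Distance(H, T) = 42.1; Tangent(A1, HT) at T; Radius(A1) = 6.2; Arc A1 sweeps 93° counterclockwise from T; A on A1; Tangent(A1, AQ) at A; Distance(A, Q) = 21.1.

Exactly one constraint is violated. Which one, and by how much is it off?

Distance(A, Q) = 21.1 — off by 3.80.

H = (0.00, 0.00) ✓; H.y = 0.00, T.y = 0.00 ✓; |HT| = 42.10 ✓; ∠(VT, TH) = 90.00° ✓; |VT| = 6.200 ✓; bearing(V→A) − bearing(V→T) = 93.00° ✓; |VA| = 6.200 ✓; ∠(VA, AQ) = 90.00° ✓; |AQ| = 17.30 ✗.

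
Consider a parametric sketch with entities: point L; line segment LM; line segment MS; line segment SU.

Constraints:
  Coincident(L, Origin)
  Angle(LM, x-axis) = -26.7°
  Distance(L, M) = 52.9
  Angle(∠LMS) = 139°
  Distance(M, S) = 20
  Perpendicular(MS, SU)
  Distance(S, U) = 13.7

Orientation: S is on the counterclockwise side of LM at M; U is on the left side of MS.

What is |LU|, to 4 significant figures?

63.50

L is at the origin; LM runs at -26.7° with length 52.9, so M = 52.9·(cos -26.7°, sin -26.7°) = (47.26, -23.77). ∠LMS = 139.0°, so MS runs at -26.7° + (180° − 139.0°) = 14.30° from the x-axis; with |MS| = 20.0, S = M + 20.0·(cos 14.30°, sin 14.30°) = (66.64, -18.83). The perpendicularity gives SU at right angles to MS; with |SU| = 13.7 on the left of MS, U = S + 13.7·(-0.2470, 0.9690) = (63.26, -5.553). Then |LU| = |U − L| = 63.50.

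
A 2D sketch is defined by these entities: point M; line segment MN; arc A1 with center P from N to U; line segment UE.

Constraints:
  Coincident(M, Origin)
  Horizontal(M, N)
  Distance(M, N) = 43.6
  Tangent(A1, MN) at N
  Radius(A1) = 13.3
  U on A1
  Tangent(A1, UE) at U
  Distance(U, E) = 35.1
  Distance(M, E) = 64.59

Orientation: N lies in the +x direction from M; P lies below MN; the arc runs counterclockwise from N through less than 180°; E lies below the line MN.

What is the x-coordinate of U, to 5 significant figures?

30.774

Checks: |PU| = 13.30 ✓; ∠(PU, UE) = 90.00° ✓; |UE| = 35.10 ✓; |ME| = 64.59 ✓.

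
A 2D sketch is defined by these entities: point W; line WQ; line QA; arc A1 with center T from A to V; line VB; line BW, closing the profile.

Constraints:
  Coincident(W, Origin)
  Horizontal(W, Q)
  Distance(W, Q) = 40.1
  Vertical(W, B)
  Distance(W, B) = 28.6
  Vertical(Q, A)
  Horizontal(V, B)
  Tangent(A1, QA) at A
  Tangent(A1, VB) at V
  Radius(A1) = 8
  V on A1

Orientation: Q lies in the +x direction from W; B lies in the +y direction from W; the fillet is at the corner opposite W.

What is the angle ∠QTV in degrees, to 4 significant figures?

158.8°

W is at the origin; W and Q share the same y with |WQ| = 40.1 and Q on the +x side, so Q = (40.10, 0.000). WB is vertical with |WB| = 28.6 and B on the +y side, so B = (0.000, 28.60). The virtual corner opposite W is at (40.10, 28.60). The tangent condition forces TA to be normal to QA and the tangent condition forces TV to be normal to VB, with radius 8.0, so the center T sits 8.0 in from both sides at T = (32.10, 20.60). That places the tangent points at A = (40.10, 20.60) on QA and V = (32.10, 28.60) on VB. Then cos ∠QTV = TQ·TV / (|TQ||TV|), giving 158.8°.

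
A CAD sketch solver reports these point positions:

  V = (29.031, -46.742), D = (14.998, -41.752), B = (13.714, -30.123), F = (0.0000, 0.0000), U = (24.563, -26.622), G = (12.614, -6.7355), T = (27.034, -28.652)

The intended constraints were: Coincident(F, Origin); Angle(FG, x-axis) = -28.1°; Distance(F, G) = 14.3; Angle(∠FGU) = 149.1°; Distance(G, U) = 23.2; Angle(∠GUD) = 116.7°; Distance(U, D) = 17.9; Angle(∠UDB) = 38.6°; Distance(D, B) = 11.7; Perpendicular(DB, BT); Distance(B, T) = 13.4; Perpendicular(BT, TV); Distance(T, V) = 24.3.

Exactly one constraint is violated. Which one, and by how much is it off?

Distance(T, V) = 24.3 — off by 6.10.

F = (0.00, 0.00) ✓; FG at -28.10° ✓; |FG| = 14.30 ✓; ∠FGU = 149.1° ✓; |GU| = 23.20 ✓; ∠GUD = 116.7° ✓; |UD| = 17.90 ✓; ∠UDB = 38.60° ✓; |DB| = 11.70 ✓; ∠(DB, BT) = 90.00° ✓; |BT| = 13.40 ✓; ∠(BT, TV) = 90.00° ✓; |TV| = 18.20 ✗.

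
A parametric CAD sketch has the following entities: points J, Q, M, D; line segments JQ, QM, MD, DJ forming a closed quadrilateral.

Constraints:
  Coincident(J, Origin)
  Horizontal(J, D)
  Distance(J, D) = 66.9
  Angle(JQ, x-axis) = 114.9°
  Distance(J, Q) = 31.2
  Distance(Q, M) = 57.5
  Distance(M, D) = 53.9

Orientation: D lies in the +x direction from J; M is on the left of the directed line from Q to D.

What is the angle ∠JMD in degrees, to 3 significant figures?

69.6°

Checks: |QM| = 57.50 ✓; |MD| = 53.90 ✓.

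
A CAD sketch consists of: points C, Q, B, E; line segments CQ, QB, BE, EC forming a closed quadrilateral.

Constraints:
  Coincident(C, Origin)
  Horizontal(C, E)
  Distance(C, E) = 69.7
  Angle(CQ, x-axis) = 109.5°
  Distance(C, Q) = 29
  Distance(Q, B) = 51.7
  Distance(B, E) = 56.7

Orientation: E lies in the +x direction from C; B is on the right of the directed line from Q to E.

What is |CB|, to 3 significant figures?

23.7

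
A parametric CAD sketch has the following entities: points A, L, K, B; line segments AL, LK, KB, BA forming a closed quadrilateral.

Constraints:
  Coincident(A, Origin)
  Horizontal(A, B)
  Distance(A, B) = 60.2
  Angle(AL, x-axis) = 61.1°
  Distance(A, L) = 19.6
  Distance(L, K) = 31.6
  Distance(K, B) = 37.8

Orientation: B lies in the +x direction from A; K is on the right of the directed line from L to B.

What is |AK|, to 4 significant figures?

26.36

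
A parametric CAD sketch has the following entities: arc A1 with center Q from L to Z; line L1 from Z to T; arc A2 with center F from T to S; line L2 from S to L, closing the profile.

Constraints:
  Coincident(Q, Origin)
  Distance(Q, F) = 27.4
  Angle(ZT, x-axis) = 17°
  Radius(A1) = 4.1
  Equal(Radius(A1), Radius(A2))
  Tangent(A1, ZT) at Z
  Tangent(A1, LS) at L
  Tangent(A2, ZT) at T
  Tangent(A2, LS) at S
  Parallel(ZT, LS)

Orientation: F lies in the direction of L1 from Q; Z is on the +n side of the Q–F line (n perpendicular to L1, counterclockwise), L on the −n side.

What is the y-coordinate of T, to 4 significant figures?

11.93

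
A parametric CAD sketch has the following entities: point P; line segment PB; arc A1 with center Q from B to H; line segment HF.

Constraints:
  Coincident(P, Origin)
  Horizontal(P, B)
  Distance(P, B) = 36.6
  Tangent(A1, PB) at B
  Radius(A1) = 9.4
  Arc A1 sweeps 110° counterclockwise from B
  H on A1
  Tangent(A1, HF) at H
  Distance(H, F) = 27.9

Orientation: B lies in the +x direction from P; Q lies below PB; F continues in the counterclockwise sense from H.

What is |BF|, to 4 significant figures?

38.84

On A1, B sits at bearing 90° from Q; a 110° counterclockwise sweep puts H at bearing 200°, so H = Q + 9.4·(cos 200°, sin 200°) = (27.77, -12.61). Tangency of A1 to HF means the radius QH is perpendicular to HF, so HF runs along (−sin 200°, cos 200°); with |HF| = 27.9, F = (37.31, -38.83). Then |BF| = |F − B| = 38.84.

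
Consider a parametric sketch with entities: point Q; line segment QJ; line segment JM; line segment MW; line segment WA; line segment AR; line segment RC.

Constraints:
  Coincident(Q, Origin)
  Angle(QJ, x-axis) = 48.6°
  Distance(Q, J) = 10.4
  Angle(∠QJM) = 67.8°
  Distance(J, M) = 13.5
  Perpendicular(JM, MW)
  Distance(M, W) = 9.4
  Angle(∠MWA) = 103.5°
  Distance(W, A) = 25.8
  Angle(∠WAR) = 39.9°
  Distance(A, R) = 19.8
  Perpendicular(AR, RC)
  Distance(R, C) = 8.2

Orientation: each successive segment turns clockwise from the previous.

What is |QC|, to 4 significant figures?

5.952

Q is at the origin; QJ runs at 48.6° with length 10.4, so J = (6.878, 7.801). ∠QJM = 67.8° gives JM at -63.60° from the x-axis; with |JM| = 13.5, M = (12.88, -4.291). JM ⟂ MW, so MW runs at -153.6°; with |MW| = 9.4, W = (4.461, -8.471). ∠MWA = 103.5° gives WA at 129.9° from the x-axis; with |WA| = 25.8, A = (-12.09, 11.32). ∠WAR = 39.9° gives AR at -10.20° from the x-axis; with |AR| = 19.8, R = (7.398, 7.816). AR is perpendicular to RC, so RC runs at -100.2°; with |RC| = 8.2, C = (5.946, -0.2543). Then |QC| = |C − Q| = 5.952.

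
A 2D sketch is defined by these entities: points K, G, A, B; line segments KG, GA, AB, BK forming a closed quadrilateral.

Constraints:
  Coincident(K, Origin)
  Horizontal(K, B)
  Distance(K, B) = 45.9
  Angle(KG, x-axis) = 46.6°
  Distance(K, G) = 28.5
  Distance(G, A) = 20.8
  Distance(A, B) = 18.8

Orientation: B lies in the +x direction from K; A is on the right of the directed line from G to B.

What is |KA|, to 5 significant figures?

27.180

K is at the origin; K and B share the same y with |KB| = 45.9 and B in +x, so B = (45.9, 0). KG runs at 46.6° with |KG| = 28.5, so G = (19.582, 20.707). A is determined by |GA| = 20.8 and |AB| = 18.8 together: it lies at the intersection of circle(G, 20.8) and circle(B, 18.8). With |GB| = 33.488, the foot of the radical line on GB is 17.926 from G and the perpendicular offset is √(20.8² − 17.926²) = 10.549. Taking the right-of-GB solution: A = (27.147, 1.3320).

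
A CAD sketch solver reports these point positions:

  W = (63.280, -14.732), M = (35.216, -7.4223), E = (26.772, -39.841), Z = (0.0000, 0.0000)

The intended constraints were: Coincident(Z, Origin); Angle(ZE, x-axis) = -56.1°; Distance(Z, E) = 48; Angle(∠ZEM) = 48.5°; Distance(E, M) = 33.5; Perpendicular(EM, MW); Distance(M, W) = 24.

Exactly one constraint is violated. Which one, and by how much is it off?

Distance(M, W) = 24 — off by 5.00.

Z = (0.00, 0.00) ✓; ZE at -56.10° ✓; |ZE| = 48.00 ✓; ∠ZEM = 48.50° ✓; |EM| = 33.50 ✓; ∠(EM, MW) = 90.00° ✓; |MW| = 29.00 ✗.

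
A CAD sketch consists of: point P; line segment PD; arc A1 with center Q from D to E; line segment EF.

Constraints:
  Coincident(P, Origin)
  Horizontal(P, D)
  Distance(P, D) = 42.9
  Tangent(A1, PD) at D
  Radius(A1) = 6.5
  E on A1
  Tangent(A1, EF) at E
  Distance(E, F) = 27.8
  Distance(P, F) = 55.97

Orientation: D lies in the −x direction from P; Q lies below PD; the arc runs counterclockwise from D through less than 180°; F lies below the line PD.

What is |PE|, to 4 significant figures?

49.88

Checks: |QE| = 6.500 ✓; ∠(QE, EF) = 90.00° ✓; |EF| = 27.80 ✓; |PF| = 55.97 ✓.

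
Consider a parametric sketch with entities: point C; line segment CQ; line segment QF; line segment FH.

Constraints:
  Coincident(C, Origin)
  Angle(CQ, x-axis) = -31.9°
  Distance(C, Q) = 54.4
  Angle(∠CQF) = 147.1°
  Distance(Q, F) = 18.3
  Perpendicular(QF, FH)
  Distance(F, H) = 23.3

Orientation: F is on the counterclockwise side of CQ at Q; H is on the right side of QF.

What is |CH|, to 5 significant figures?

82.981

C is at the origin; CQ runs at -31.9° with length 54.4, so Q = 54.4·(cos -31.9°, sin -31.9°) = (46.184, -28.747). ∠CQF = 147.1°, so QF runs at -31.9° + (180° − 147.1°) = 1.0000° from the x-axis; with |QF| = 18.3, F = Q + 18.3·(cos 1.0000°, sin 1.0000°) = (64.481, -28.428). QF is perpendicular to FH; with |FH| = 23.3 on the right of QF, H = F + 23.3·(0.017452, -0.99985) = (64.888, -51.724). Then |CH| = |H − C| = 82.981.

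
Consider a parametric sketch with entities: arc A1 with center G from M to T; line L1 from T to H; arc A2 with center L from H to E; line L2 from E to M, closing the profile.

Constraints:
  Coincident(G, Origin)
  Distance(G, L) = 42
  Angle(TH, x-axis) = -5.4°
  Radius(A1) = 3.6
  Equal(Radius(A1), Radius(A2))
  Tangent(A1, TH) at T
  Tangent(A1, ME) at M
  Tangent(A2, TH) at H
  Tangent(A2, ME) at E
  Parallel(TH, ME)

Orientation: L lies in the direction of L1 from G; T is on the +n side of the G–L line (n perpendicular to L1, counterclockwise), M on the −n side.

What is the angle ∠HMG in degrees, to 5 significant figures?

80.272°

Tangency of A1 to both parallel lines with radius 3.6 puts T and M at G ± 3.6·n: T = (0.33879, 3.5840), M = (-0.33879, -3.5840). Equal radii place H and E the same way about L: H = L + 3.6·n = (42.152, -0.36853), E = L − 3.6·n = (41.475, -7.5366). Then cos ∠HMG = MH·MG / (|MH||MG|), giving 80.272°.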